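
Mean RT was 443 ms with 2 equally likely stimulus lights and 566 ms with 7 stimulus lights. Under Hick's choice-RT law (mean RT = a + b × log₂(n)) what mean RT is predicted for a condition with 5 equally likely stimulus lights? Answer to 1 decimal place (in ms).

533.0 ms

RT is linear in log₂ n, so two points fix the line:
  b = (566 − 443) / (log₂ 7 − log₂ 2) = 123 / (2.8074 − 1) = 68.055 ms/bit
  a = 443 − 68.055 × 1 = 374.945 ms
Then RT(5) = 374.945 + 68.055 × log₂ 5 = 374.945 + 68.055 × 2.3219 ≈ 532.964 ms.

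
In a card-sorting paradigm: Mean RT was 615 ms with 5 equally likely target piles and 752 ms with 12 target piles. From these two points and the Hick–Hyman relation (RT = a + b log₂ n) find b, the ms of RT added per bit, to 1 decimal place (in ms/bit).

b = (RT₂ − RT₁)/(log₂ n₂ − log₂ n₁) = (752 − 615)/(3.5850 − 2.3219) = 108.469 ms/bit.

108.5 ms/bit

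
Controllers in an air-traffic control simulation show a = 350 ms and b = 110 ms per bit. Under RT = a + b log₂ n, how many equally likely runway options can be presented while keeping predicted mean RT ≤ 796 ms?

16

Set 350 + 110·log₂ n ≤ 796 → log₂ n ≤ (796 − 350)/110 = 4.0545.
So n ≤ 2^4.0545 = 16.617; the largest integer n is 16.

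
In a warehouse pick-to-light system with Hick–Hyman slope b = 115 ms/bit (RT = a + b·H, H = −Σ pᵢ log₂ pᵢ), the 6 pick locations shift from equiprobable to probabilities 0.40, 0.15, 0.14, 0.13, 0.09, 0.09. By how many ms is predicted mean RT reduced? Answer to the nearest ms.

The RT saving is b·ΔH. Equiprobable H₀ = log₂(6) = 2.5850 bits; with the given probabilities H = 2.3444 bits.
b·(H₀ − H) = 115 × (2.5850 − 2.3444) = 27.67 ms.

28 ms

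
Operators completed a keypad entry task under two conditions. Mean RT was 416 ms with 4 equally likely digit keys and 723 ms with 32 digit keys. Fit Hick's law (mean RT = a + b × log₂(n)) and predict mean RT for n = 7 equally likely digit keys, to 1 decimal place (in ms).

498.6 ms

With log₂ n on the abscissa the relation is linear; from the two conditions:
  b = (723 − 416) / (log₂ 32 − log₂ 4) = 307 / (5 − 2) = 102.333 ms/bit
  a = 416 − 102.333 × 2 = 211.333 ms
Then RT(7) = 211.333 + 102.333 × log₂ 7 = 211.333 + 102.333 × 2.8074 ≈ 498.619 ms.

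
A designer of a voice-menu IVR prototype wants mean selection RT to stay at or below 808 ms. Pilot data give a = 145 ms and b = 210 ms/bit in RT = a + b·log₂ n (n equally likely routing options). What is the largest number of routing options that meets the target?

8

210·log₂ n ≤ 808 − 145 = 663, giving log₂ n ≤ 3.1571 and n ≤ 8.921. The largest whole number is 8.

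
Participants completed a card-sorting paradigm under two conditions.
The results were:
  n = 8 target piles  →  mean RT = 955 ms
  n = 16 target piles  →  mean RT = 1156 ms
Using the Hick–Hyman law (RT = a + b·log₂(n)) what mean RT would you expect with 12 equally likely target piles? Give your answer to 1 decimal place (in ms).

1072.6 ms

RT is linear in log₂ n, so two points fix the line:
  b = (1156 − 955) / (log₂ 16 − log₂ 8) = 201 / (4 − 3) = 201.000 ms/bit
  a = 955 − 201.000 × 3 = 352.000 ms
Then RT(12) = 352.000 + 201.000 × log₂ 12 = 352.000 + 201.000 × 3.5850 ≈ 1072.577 ms.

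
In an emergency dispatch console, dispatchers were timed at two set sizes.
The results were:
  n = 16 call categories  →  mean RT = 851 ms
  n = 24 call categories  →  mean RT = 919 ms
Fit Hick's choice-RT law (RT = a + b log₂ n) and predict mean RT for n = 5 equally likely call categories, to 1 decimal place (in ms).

Fit slope and intercept:
  b = (919 − 851) / (log₂ 24 − log₂ 16) = 68 / (4.5850 − 4) = 116.247 ms/bit
  a = 851 − 116.247 × 4 = 386.013 ms
Then RT(5) = 386.013 + 116.247 × log₂ 5 = 386.013 + 116.247 × 2.3219 ≈ 655.930 ms.

655.9 ms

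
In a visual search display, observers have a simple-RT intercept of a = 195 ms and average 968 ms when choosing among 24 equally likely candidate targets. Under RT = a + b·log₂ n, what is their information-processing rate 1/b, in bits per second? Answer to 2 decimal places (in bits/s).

5.93 bits/s

Choice component = 968 − 195 = 773 ms over log₂(24) = 4.5850 bits.
b = 773 / 4.5850 = 168.595 ms/bit, so 1/b = 5.931 bits/s.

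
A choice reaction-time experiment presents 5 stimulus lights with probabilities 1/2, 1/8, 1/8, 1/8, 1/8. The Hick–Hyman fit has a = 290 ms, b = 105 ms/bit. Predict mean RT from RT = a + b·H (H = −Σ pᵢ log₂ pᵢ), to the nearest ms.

Each term −pᵢ log₂ pᵢ: 0.5·1 + 0.125·3 + 0.125·3 + 0.125·3 + 0.125·3; summed, H = 2.000 bits.
Mean RT = a + bH = 290 + 105·2.000 = 500.00 ms.

500 ms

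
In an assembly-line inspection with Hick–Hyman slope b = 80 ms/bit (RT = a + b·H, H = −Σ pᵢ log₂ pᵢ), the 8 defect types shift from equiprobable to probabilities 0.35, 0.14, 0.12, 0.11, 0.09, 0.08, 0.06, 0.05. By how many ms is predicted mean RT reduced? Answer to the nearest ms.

Equiprobable entropy H₀ = log₂ 8 = 3.0000 bits.
Skewed entropy H = −Σ pᵢ log₂ pᵢ = 2.7084 bits.
ΔRT = b·(H₀ − H) = 80 × 0.2916 = 23.33 ms.

23 ms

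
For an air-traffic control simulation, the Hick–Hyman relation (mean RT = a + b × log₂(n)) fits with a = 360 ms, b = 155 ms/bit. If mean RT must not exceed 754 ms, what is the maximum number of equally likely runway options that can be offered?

5

155·log₂ n ≤ 754 − 360 = 394, giving log₂ n ≤ 2.5419 and n ≤ 5.824. The largest whole number is 5.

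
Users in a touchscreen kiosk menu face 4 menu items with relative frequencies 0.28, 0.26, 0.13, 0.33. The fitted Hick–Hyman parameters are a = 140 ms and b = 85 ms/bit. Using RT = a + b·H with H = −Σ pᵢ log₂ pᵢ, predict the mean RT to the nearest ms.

H = 0.28·log₂(1/0.28) + 0.26·log₂(1/0.26) + 0.13·log₂(1/0.13) + 0.33·log₂(1/0.33) = 1.9300 bits.
RT = 140 + 85 × 1.9300 = 304.05 ms.

304 ms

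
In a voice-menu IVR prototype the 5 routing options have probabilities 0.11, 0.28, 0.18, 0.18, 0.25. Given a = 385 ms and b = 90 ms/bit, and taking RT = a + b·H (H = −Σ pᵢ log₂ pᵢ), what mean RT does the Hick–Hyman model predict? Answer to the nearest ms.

Entropy contributions −pᵢ log₂ pᵢ: 0.3503, 0.5142, 0.4453, 0.4453, 0.5000; sum H = 2.2551 bits.
RT = a + bH = 385 + 90·2.2551 = 587.96 ms.

588 ms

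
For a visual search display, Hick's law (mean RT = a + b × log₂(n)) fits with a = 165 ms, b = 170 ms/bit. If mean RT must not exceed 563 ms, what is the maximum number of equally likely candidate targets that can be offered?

5

170·log₂ n ≤ 563 − 165 = 398, giving log₂ n ≤ 2.3412 and n ≤ 5.067. The largest whole number is 5.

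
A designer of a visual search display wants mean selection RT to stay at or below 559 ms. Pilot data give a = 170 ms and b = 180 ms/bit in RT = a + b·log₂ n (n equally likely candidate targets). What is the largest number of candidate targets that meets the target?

4

Information budget: (559 − 170)/180 = 2.1611 bits, so n ≤ 2^2.1611 = 4.473 → at most 4.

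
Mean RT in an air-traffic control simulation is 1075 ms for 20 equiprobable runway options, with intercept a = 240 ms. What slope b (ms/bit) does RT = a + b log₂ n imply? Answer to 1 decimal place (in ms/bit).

193.2 ms/bit

log₂(20) = 4.3219 bits.
b = (RT − a)/log₂ n = (1075 − 240) / 4.3219 = 193.201 ms/bit.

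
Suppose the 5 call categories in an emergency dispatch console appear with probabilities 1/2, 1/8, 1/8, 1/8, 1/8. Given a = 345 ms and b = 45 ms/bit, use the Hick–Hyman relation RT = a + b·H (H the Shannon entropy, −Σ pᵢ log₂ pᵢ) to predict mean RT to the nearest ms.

H = −Σ pᵢ log₂ pᵢ = 0.5·1 + 0.125·3 + 0.125·3 + 0.125·3 + 0.125·3 = 2.000 bits.
RT = 345 + 45 × 2.000 = 435.00 ms.

435 ms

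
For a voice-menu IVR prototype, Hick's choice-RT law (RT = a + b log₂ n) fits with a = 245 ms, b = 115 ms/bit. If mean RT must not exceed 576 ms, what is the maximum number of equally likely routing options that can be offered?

7

Information budget: (576 − 245)/115 = 2.8783 bits, so n ≤ 2^2.8783 = 7.353 → at most 7.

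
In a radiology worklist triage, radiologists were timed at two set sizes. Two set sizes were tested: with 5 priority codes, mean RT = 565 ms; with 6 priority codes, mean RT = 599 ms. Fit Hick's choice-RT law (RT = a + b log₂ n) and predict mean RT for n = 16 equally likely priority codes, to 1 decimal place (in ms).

With log₂ n on the abscissa the relation is linear; from the two conditions:
  b = (599 − 565) / (log₂ 6 − log₂ 5) = 34 / (2.5850 − 2.3219) = 129.261 ms/bit
  a = 565 − 129.261 × 2.3219 = 264.866 ms
Then RT(16) = 264.866 + 129.261 × log₂ 16 = 264.866 + 129.261 × 4 ≈ 781.909 ms.

781.9 ms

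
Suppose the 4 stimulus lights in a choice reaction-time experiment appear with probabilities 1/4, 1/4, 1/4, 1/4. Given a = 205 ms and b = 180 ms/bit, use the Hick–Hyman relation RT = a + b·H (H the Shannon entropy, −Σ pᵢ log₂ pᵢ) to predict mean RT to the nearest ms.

565 ms

H = −Σ pᵢ log₂ pᵢ = 0.25·2 + 0.25·2 + 0.25·2 + 0.25·2 = 2.000 bits.
RT = 205 + 180 × 2.000 = 565.00 ms.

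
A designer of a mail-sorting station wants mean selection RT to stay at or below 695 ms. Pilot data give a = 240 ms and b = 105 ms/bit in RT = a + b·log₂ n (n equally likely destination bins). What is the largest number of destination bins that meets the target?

Information budget: (695 − 240)/105 = 4.3333 bits, so n ≤ 2^4.3333 = 20.159 → at most 20.

20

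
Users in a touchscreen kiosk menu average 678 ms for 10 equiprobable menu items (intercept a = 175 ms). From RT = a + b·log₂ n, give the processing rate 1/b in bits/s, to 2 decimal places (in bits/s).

b = (678 − 175)/log₂ 10 = 503/3.3219 = 151.418 ms per bit = 0.15142 s/bit; the reciprocal is 6.604 bits/s.

6.60 bits/s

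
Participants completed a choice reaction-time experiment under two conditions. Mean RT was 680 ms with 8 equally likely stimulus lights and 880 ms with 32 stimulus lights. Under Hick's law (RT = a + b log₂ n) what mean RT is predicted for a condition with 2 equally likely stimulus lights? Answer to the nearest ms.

With log₂ n on the abscissa the relation is linear; from the two conditions:
  b = (880 − 680) / (log₂ 32 − log₂ 8) = 200 / (5 − 3) = 100 ms/bit
  a = 680 − 100 × 3 = 380 ms
Then RT(2) = 380 + 100 × log₂ 2 = 380 + 100 × 1 ≈ 480.000 ms.

480 ms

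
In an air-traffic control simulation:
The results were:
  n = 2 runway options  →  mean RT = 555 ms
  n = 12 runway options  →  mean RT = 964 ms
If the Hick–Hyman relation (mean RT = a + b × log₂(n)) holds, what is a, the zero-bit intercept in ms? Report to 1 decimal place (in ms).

396.8 ms

The slope on a log₂ axis is (964 − 555) / (3.5850 − 1) = 158.223 ms/bit.
Intercept: a = 555 − 158.223·log₂(2) = 396.777 ms.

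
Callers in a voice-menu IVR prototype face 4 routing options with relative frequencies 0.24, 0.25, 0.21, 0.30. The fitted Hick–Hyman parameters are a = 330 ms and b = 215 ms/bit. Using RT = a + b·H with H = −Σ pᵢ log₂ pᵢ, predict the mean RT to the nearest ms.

757 ms

H = 0.24·log₂(1/0.24) + 0.25·log₂(1/0.25) + 0.21·log₂(1/0.21) + 0.30·log₂(1/0.30) = 1.9880 bits.
RT = 330 + 215 × 1.9880 = 757.43 ms.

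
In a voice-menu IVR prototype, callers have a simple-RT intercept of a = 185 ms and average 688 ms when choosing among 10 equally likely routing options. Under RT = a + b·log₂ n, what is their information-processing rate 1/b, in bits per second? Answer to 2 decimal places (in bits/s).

Choice component = 688 − 185 = 503 ms over log₂(10) = 3.3219 bits.
b = 503 / 3.3219 = 151.418 ms/bit, so 1/b = 6.604 bits/s.

6.60 bits/s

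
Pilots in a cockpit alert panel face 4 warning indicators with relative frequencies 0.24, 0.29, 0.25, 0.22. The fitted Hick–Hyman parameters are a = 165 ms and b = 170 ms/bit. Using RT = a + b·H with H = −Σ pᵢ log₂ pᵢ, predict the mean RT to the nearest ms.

H = 0.24·log₂(1/0.24) + 0.29·log₂(1/0.29) + 0.25·log₂(1/0.25) + 0.22·log₂(1/0.22) = 1.9926 bits.
RT = 165 + 170 × 1.9926 = 503.74 ms.

504 ms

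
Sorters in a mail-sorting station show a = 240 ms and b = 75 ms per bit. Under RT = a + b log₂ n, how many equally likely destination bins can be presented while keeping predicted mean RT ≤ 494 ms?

75·log₂ n ≤ 494 − 240 = 254, giving log₂ n ≤ 3.3867 and n ≤ 10.459. The largest whole number is 10.

10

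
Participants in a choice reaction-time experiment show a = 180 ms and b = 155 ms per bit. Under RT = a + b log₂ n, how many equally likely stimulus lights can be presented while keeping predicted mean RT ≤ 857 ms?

20

Set 180 + 155·log₂ n ≤ 857 → log₂ n ≤ (857 − 180)/155 = 4.3677.
So n ≤ 2^4.3677 = 20.645; the largest integer n is 20.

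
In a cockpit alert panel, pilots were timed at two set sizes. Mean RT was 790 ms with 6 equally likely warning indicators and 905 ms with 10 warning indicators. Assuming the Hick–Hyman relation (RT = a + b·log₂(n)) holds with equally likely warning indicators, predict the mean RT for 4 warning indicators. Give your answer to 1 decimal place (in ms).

698.7 ms

With log₂ n on the abscissa the relation is linear; from the two conditions:
  b = (905 − 790) / (log₂ 10 − log₂ 6) = 115 / (3.3219 − 2.5850) = 156.045 ms/bit
  a = 790 − 156.045 × 2.5850 = 386.629 ms
Then RT(4) = 386.629 + 156.045 × log₂ 4 = 386.629 + 156.045 × 2 ≈ 698.719 ms.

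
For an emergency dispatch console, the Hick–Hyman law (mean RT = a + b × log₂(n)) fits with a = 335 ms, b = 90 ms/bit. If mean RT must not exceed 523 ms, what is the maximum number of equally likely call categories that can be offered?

4

Information budget: (523 − 335)/90 = 2.0889 bits, so n ≤ 2^2.0889 = 4.254 → at most 4.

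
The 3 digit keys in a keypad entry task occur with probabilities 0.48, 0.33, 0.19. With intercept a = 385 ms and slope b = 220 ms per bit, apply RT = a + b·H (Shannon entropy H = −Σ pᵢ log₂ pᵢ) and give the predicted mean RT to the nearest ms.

713 ms

H = 0.48·log₂(1/0.48) + 0.33·log₂(1/0.33) + 0.19·log₂(1/0.19) = 1.4913 bits.
RT = 385 + 220 × 1.4913 = 713.09 ms.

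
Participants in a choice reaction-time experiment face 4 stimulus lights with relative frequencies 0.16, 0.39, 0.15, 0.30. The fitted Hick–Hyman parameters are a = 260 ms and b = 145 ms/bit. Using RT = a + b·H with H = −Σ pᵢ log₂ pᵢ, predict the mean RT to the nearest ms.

Entropy contributions −pᵢ log₂ pᵢ: 0.4230, 0.5298, 0.4105, 0.5211; sum H = 1.8844 bits.
RT = a + bH = 260 + 145·1.8844 = 533.25 ms.

533 ms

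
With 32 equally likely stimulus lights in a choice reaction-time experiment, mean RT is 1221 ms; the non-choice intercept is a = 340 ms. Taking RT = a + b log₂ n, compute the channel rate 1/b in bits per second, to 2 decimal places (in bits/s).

5.68 bits/s

b = (1221 − 340)/log₂ 32 = 881/5 = 176.200 ms per bit = 0.17620 s/bit; the reciprocal is 5.675 bits/s.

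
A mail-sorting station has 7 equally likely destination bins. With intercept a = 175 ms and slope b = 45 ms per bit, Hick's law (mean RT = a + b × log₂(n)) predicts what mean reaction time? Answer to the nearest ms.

301 ms

log₂(7) = 2.8074 bits, so RT = 175 + 45 × 2.8074 ≈ 301.331 ms.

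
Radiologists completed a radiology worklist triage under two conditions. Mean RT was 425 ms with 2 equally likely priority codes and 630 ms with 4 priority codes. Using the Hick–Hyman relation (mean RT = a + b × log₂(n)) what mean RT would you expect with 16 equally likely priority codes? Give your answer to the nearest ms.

Solve the two-equation system in a and b:
  b = (630 − 425) / (log₂ 4 − log₂ 2) = 205 / (2 − 1) = 205 ms/bit
  a = 425 − 205 × 1 = 220 ms
Then RT(16) = 220 + 205 × log₂ 16 = 220 + 205 × 4 ≈ 1040.000 ms.

1040 ms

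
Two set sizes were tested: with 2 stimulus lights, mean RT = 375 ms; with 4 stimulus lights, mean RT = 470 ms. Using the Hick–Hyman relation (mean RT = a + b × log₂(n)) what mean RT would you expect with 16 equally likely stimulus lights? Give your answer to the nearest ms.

Fit slope and intercept:
  b = (470 − 375) / (log₂ 4 − log₂ 2) = 95 / (2 − 1) = 95 ms/bit
  a = 375 − 95 × 1 = 280 ms
Then RT(16) = 280 + 95 × log₂ 16 = 280 + 95 × 4 ≈ 660.000 ms.

660 ms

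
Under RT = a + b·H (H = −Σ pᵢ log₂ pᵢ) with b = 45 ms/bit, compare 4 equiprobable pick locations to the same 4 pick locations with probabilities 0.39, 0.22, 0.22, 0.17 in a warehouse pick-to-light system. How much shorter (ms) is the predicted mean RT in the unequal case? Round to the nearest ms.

The RT saving is b·ΔH. Equiprobable H₀ = log₂(4) = 2.0000 bits; with the given probabilities H = 1.9255 bits.
b·(H₀ − H) = 45 × (2.0000 − 1.9255) = 3.35 ms.

3 ms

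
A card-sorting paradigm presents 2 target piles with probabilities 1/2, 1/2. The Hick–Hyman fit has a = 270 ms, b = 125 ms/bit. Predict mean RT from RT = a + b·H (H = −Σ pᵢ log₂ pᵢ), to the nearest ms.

Each term −pᵢ log₂ pᵢ: 0.5·1 + 0.5·1; summed, H = 1.000 bits.
Mean RT = a + bH = 270 + 125·1.000 = 395.00 ms.

395 ms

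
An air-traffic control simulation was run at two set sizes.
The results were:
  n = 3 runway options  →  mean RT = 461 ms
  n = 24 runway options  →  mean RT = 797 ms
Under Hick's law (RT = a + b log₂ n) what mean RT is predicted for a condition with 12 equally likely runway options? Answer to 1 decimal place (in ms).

685.0 ms

RT is linear in log₂ n, so two points fix the line:
  b = (797 − 461) / (log₂ 24 − log₂ 3) = 336 / (4.5850 − 1.5850) = 112.000 ms/bit
  a = 461 − 112.000 × 1.5850 = 283.484 ms
Then RT(12) = 283.484 + 112.000 × log₂ 12 = 283.484 + 112.000 × 3.5850 ≈ 685.000 ms.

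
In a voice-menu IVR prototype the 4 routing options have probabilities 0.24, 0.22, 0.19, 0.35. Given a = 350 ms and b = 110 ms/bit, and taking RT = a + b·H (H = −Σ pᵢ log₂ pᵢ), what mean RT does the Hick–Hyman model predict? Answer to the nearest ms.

Entropy contributions −pᵢ log₂ pᵢ: 0.4941, 0.4806, 0.4552, 0.5301; sum H = 1.9600 bits.
RT = a + bH = 350 + 110·1.9600 = 565.60 ms.

566 ms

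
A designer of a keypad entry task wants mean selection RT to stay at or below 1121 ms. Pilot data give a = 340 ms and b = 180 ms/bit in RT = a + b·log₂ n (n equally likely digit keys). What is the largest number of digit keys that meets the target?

Information budget: (1121 − 340)/180 = 4.3389 bits, so n ≤ 2^4.3389 = 20.237 → at most 20.

20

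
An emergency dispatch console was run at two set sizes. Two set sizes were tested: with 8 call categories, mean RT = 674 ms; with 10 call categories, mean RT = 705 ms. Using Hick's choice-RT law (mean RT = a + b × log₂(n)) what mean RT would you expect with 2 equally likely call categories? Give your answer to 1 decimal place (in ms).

RT is linear in log₂ n, so two points fix the line:
  b = (705 − 674) / (log₂ 10 − log₂ 8) = 31 / (3.3219 − 3) = 96.295 ms/bit
  a = 674 − 96.295 × 3 = 385.116 ms
Then RT(2) = 385.116 + 96.295 × log₂ 2 = 385.116 + 96.295 × 1 ≈ 481.410 ms.

481.4 ms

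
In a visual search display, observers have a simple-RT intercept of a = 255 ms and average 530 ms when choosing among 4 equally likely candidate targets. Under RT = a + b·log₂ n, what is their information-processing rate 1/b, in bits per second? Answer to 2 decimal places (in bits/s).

Choice component = 530 − 255 = 275 ms over log₂(4) = 2 bits.
b = 275 / 2 = 137.500 ms/bit, so 1/b = 7.273 bits/s.

7.27 bits/s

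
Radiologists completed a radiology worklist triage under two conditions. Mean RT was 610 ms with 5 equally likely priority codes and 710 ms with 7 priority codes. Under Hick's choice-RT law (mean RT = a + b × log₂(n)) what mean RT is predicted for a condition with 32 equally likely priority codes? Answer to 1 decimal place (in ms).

1161.7 ms

Fit slope and intercept:
  b = (710 − 610) / (log₂ 7 − log₂ 5) = 100 / (2.8074 − 2.3219) = 206.004 ms/bit
  a = 610 − 206.004 × 2.3219 = 131.673 ms
Then RT(32) = 131.673 + 206.004 × log₂ 32 = 131.673 + 206.004 × 5 ≈ 1161.694 ms.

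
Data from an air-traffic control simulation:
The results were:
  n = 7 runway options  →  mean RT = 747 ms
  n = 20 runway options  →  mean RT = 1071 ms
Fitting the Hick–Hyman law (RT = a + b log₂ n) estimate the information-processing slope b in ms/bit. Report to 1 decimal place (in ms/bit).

Slope: b = (1071 − 747) / (log₂ 20 − log₂ 7) = 324/1.5146 = 213.922 ms/bit.

213.9 ms/bit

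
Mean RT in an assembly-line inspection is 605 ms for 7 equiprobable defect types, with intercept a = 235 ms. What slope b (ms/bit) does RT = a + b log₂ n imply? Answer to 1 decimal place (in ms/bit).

131.8 ms/bit

b = (605 − 235) / log₂(7) = 370 / 2.8074 = 131.797 ms/bit.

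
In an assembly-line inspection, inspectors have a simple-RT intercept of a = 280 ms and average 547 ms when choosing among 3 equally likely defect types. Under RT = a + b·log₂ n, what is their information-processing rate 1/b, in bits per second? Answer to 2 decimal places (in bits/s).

Choice component = 547 − 280 = 267 ms over log₂(3) = 1.5850 bits.
b = 267 / 1.5850 = 168.458 ms/bit, so 1/b = 5.936 bits/s.

5.94 bits/s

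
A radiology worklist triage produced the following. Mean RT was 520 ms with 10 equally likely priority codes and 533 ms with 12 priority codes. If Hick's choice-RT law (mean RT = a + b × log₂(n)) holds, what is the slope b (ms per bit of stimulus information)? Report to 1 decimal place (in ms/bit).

b = (RT₂ − RT₁)/(log₂ n₂ − log₂ n₁) = (533 − 520)/(3.5850 − 3.3219) = 49.423 ms/bit.

49.4 ms/bit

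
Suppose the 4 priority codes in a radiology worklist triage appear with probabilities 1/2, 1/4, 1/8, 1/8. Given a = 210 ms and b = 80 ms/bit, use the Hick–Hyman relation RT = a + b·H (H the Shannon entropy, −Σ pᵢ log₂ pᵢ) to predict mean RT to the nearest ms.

Each term −pᵢ log₂ pᵢ: 0.5·1 + 0.25·2 + 0.125·3 + 0.125·3; summed, H = 1.750 bits.
Mean RT = a + bH = 210 + 80·1.750 = 350.00 ms.

350 ms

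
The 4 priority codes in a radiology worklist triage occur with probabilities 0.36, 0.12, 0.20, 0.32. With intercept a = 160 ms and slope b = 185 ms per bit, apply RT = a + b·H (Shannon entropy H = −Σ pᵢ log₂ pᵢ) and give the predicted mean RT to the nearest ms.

509 ms

H = 0.36·log₂(1/0.36) + 0.12·log₂(1/0.12) + 0.20·log₂(1/0.20) + 0.32·log₂(1/0.32) = 1.8881 bits.
RT = 160 + 185 × 1.8881 = 509.30 ms.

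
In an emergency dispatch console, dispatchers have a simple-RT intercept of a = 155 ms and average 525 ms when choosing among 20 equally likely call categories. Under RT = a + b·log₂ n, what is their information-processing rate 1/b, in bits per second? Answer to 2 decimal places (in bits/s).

11.68 bits/s

Choice component = 525 − 155 = 370 ms over log₂(20) = 4.3219 bits.
b = 370 / 4.3219 = 85.610 ms/bit, so 1/b = 11.681 bits/s.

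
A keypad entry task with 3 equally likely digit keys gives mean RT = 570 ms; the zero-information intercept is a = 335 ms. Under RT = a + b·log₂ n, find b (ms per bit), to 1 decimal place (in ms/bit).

148.3 ms/bit

b = (570 − 335) / log₂(3) = 235 / 1.5850 = 148.268 ms/bit.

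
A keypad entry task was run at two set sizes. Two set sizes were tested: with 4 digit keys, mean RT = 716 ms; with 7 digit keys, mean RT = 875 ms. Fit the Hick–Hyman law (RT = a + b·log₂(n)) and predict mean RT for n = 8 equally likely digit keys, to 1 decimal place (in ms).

912.9 ms

RT is linear in log₂ n, so two points fix the line:
  b = (875 − 716) / (log₂ 7 − log₂ 4) = 159 / (2.8074 − 2) = 196.939 ms/bit
  a = 716 − 196.939 × 2 = 322.121 ms
Then RT(8) = 322.121 + 196.939 × log₂ 8 = 322.121 + 196.939 × 3 ≈ 912.939 ms.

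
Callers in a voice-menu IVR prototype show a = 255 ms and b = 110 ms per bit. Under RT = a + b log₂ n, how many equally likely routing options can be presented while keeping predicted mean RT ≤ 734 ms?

Set 255 + 110·log₂ n ≤ 734 → log₂ n ≤ (734 − 255)/110 = 4.3545.
So n ≤ 2^4.3545 = 20.457; the largest integer n is 20.

20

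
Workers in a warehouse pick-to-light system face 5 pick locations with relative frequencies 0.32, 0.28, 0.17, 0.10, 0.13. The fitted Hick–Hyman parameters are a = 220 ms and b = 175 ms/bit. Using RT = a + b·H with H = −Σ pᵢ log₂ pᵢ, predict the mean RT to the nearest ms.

H = 0.32·log₂(1/0.32) + 0.28·log₂(1/0.28) + 0.17·log₂(1/0.17) + 0.10·log₂(1/0.10) + 0.13·log₂(1/0.13) = 2.1897 bits.
RT = 220 + 175 × 2.1897 = 603.19 ms.

603 ms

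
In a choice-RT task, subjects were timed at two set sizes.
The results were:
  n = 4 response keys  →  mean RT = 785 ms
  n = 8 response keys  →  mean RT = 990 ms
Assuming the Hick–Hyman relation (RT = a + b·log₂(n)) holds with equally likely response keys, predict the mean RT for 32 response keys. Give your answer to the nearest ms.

RT is linear in log₂ n, so two points fix the line:
  b = (990 − 785) / (log₂ 8 − log₂ 4) = 205 / (3 − 2) = 205 ms/bit
  a = 785 − 205 × 2 = 375 ms
Then RT(32) = 375 + 205 × log₂ 32 = 375 + 205 × 5 ≈ 1400.000 ms.

1400 ms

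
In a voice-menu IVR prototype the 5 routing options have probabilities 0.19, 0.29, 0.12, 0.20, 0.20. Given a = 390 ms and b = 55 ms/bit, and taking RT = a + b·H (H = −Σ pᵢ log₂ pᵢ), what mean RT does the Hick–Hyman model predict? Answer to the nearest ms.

515 ms

Entropy contributions −pᵢ log₂ pᵢ: 0.4552, 0.5179, 0.3671, 0.4644, 0.4644; sum H = 2.2690 bits.
RT = a + bH = 390 + 55·2.2690 = 514.79 ms.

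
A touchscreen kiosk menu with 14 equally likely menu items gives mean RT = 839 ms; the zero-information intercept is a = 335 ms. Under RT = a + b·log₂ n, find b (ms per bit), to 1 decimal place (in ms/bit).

132.4 ms/bit

b = (839 − 335) / log₂(14) = 504 / 3.8074 = 132.375 ms/bit.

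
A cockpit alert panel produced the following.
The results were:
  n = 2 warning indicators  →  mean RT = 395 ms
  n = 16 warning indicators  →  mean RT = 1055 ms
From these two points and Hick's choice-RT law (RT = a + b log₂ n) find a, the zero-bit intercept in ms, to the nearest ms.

b = (RT₂ − RT₁)/(log₂ n₂ − log₂ n₁) = (1055 − 395)/(4 − 1) = 220 ms/bit.
Intercept: a = 395 − 220·log₂(2) = 175.000 ms.

175 ms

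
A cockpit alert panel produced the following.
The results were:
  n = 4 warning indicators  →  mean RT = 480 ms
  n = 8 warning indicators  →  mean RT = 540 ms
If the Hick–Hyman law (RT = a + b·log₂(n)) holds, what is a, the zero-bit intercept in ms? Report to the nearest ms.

Slope: b = (540 − 480) / (log₂ 8 − log₂ 4) = 60/1.0000 = 60 ms/bit.
a = RT₁ − b·log₂ n₁ = 480 − 60 × 2 = 360.000 ms.

360 ms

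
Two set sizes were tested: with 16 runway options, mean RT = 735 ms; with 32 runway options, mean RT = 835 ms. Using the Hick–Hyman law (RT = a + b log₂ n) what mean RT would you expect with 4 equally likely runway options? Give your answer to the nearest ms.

535 ms

RT is linear in log₂ n, so two points fix the line:
  b = (835 − 735) / (log₂ 32 − log₂ 16) = 100 / (5 − 4) = 100 ms/bit
  a = 735 − 100 × 4 = 335 ms
Then RT(4) = 335 + 100 × log₂ 4 = 335 + 100 × 2 ≈ 535.000 ms.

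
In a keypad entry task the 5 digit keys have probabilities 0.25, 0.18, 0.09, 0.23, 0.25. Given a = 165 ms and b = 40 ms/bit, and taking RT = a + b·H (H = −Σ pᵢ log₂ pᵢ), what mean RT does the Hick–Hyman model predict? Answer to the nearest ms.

Entropy contributions −pᵢ log₂ pᵢ: 0.5000, 0.4453, 0.3127, 0.4877, 0.5000; sum H = 2.2456 bits.
RT = a + bH = 165 + 40·2.2456 = 254.83 ms.

255 ms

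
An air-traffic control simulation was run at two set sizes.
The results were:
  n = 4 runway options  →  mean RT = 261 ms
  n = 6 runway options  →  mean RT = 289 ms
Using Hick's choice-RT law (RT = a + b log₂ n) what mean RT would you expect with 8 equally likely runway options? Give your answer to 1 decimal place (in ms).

308.9 ms

RT is linear in log₂ n, so two points fix the line:
  b = (289 − 261) / (log₂ 6 − log₂ 4) = 28 / (2.5850 − 2) = 47.866 ms/bit
  a = 261 − 47.866 × 2 = 165.267 ms
Then RT(8) = 165.267 + 47.866 × log₂ 8 = 165.267 + 47.866 × 3 ≈ 308.866 ms.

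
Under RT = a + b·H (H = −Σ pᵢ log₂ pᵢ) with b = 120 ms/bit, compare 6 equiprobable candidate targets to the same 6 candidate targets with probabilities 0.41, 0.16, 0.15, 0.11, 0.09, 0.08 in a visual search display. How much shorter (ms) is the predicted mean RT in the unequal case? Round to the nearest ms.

32 ms

Equiprobable entropy H₀ = log₂ 6 = 2.5850 bits.
Skewed entropy H = −Σ pᵢ log₂ pᵢ = 2.3154 bits.
ΔRT = b·(H₀ − H) = 120 × 0.2696 = 32.35 ms.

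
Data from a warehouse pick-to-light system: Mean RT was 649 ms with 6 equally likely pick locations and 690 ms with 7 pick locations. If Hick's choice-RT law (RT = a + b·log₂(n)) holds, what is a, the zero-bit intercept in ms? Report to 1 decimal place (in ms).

172.4 ms

Slope: b = (690 − 649) / (log₂ 7 − log₂ 6) = 41/0.2224 = 184.359 ms/bit.
a = RT₁ − b·log₂ n₁ = 649 − 184.359 × 2.5850 = 172.439 ms.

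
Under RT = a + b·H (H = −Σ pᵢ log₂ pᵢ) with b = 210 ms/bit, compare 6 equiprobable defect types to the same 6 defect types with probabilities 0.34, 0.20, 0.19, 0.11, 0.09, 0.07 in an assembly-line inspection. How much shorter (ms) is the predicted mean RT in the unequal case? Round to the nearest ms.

43 ms

Equiprobable entropy H₀ = log₂ 6 = 2.5850 bits.
Skewed entropy H = −Σ pᵢ log₂ pᵢ = 2.3803 bits.
ΔRT = b·(H₀ − H) = 210 × 0.2047 = 42.98 ms.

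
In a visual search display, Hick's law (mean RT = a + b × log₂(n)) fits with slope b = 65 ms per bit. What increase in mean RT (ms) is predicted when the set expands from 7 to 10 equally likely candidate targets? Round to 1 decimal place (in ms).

ΔRT = (a + b log₂ n₂) − (a + b log₂ n₁) = b·(log₂ n₂ − log₂ n₁).
log₂(10) − log₂(7) = 3.3219 − 2.8074 = 0.5146.
ΔRT = 65 × 0.5146 = 33.447 ms.

33.4 ms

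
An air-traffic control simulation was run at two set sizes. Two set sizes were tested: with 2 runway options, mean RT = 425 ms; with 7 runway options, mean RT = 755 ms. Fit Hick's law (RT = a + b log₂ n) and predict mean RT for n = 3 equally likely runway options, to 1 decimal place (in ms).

531.8 ms

RT is linear in log₂ n, so two points fix the line:
  b = (755 − 425) / (log₂ 7 − log₂ 2) = 330 / (2.8074 − 1) = 182.587 ms/bit
  a = 425 − 182.587 × 1 = 242.413 ms
Then RT(3) = 242.413 + 182.587 × log₂ 3 = 242.413 + 182.587 × 1.5850 ≈ 531.807 ms.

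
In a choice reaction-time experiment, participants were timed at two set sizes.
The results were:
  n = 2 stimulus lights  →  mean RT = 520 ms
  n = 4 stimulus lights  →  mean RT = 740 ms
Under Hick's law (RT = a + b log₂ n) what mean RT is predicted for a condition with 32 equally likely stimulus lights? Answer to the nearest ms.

With log₂ n on the abscissa the relation is linear; from the two conditions:
  b = (740 − 520) / (log₂ 4 − log₂ 2) = 220 / (2 − 1) = 220 ms/bit
  a = 520 − 220 × 1 = 300 ms
Then RT(32) = 300 + 220 × log₂ 32 = 300 + 220 × 5 ≈ 1400.000 ms.

1400 ms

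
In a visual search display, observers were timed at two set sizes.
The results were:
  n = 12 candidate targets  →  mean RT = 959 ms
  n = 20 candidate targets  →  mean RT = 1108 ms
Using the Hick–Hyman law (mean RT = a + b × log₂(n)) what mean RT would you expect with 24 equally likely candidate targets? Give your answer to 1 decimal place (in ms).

1161.2 ms

Fit slope and intercept:
  b = (1108 − 959) / (log₂ 20 − log₂ 12) = 149 / (4.3219 − 3.5850) = 202.180 ms/bit
  a = 959 − 202.180 × 3.5850 = 234.191 ms
Then RT(24) = 234.191 + 202.180 × log₂ 24 = 234.191 + 202.180 × 4.5850 ≈ 1161.180 ms.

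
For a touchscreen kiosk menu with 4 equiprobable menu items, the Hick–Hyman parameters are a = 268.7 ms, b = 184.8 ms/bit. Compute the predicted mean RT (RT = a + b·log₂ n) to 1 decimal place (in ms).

log₂(4) = 2 bits, so RT = 268.7 + 184.8 × 2 ≈ 638.300 ms.

638.3 ms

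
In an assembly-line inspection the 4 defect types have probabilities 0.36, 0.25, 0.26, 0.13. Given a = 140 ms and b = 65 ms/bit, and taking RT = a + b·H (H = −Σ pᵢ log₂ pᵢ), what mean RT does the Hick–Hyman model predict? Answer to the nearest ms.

265 ms

Entropy contributions −pᵢ log₂ pᵢ: 0.5306, 0.5000, 0.5053, 0.3826; sum H = 1.9185 bits.
RT = a + bH = 140 + 65·1.9185 = 264.71 ms.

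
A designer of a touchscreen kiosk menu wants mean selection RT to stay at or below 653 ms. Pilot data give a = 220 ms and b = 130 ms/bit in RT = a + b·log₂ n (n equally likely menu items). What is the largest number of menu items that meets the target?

10

130·log₂ n ≤ 653 − 220 = 433, giving log₂ n ≤ 3.3308 and n ≤ 10.061. The largest whole number is 10.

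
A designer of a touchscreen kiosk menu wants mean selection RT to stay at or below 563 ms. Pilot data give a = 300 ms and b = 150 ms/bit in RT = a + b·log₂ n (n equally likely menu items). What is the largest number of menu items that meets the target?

Information budget: (563 − 300)/150 = 1.7533 bits, so n ≤ 2^1.7533 = 3.371 → at most 3.

3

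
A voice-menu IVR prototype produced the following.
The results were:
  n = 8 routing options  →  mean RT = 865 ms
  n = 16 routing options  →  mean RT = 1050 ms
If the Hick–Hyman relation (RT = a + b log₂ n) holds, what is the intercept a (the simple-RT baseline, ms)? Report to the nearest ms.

310 ms

The slope on a log₂ axis is (1050 − 865) / (4 − 3) = 185 ms/bit.
Intercept: a = 865 − 185·log₂(8) = 310.000 ms.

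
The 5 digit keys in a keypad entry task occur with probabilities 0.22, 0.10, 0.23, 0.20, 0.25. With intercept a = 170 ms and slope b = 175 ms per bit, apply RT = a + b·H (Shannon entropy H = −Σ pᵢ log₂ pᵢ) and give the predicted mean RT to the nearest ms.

H = 0.22·log₂(1/0.22) + 0.10·log₂(1/0.10) + 0.23·log₂(1/0.23) + 0.20·log₂(1/0.20) + 0.25·log₂(1/0.25) = 2.2648 bits.
RT = 170 + 175 × 2.2648 = 566.34 ms.

566 ms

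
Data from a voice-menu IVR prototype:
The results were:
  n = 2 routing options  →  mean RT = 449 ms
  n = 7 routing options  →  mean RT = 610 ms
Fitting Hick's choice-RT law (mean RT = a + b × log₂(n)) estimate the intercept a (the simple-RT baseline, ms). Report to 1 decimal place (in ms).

Slope: b = (610 − 449) / (log₂ 7 − log₂ 2) = 161/1.8074 = 89.080 ms/bit.
a = RT₁ − b·log₂ n₁ = 449 − 89.080 × 1 = 359.920 ms.

359.9 ms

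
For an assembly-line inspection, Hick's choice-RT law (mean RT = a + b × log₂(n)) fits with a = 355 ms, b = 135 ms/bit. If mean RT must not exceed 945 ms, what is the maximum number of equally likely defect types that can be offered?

Set 355 + 135·log₂ n ≤ 945 → log₂ n ≤ (945 − 355)/135 = 4.3704.
So n ≤ 2^4.3704 = 20.683; the largest integer n is 20.

20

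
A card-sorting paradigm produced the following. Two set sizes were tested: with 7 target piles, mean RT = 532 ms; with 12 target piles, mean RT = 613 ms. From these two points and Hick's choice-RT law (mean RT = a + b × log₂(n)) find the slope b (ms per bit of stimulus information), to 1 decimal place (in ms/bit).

104.2 ms/bit

b = (RT₂ − RT₁)/(log₂ n₂ − log₂ n₁) = (613 − 532)/(3.5850 − 2.8074) = 104.166 ms/bit.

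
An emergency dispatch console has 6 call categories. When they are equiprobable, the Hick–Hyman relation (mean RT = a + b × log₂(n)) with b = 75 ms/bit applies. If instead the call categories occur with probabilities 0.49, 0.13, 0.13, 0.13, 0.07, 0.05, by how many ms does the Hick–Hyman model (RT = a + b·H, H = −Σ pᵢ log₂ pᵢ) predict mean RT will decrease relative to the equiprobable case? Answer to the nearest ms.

34 ms

Equiprobable entropy H₀ = log₂ 6 = 2.5850 bits.
Skewed entropy H = −Σ pᵢ log₂ pᵢ = 2.1369 bits.
ΔRT = b·(H₀ − H) = 75 × 0.4481 = 33.61 ms.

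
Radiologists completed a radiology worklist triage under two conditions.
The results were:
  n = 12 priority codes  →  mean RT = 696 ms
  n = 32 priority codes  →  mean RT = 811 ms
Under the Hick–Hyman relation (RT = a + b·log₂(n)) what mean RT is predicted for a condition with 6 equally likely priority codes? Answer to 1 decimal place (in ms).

614.7 ms

Fit slope and intercept:
  b = (811 − 696) / (log₂ 32 − log₂ 12) = 115 / (5 − 3.5850) = 81.270 ms/bit
  a = 696 − 81.270 × 3.5850 = 404.650 ms
Then RT(6) = 404.650 + 81.270 × log₂ 6 = 404.650 + 81.270 × 2.5850 ≈ 614.730 ms.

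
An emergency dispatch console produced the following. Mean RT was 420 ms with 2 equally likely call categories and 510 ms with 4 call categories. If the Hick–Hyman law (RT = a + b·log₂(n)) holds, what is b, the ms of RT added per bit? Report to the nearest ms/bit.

Slope: b = (510 − 420) / (log₂ 4 − log₂ 2) = 90/1.0000 = 90 ms/bit.

90 ms/bit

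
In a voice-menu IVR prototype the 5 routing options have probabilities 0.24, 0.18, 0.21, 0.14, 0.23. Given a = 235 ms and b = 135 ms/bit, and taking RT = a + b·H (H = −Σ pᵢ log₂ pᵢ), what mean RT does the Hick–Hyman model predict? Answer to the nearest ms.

545 ms

Entropy contributions −pᵢ log₂ pᵢ: 0.4941, 0.4453, 0.4728, 0.3971, 0.4877; sum H = 2.2970 bits.
RT = a + bH = 235 + 135·2.2970 = 545.10 ms.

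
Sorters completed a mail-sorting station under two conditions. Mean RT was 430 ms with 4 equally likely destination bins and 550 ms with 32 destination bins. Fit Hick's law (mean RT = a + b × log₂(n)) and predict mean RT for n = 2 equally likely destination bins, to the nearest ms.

390 ms

RT is linear in log₂ n, so two points fix the line:
  b = (550 − 430) / (log₂ 32 − log₂ 4) = 120 / (5 − 2) = 40 ms/bit
  a = 430 − 40 × 2 = 350 ms
Then RT(2) = 350 + 40 × log₂ 2 = 350 + 40 × 1 ≈ 390.000 ms.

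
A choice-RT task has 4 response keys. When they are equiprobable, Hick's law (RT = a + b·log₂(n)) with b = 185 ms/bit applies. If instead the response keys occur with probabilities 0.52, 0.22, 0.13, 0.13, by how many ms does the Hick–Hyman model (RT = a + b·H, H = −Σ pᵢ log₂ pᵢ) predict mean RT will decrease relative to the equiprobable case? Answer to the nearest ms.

49 ms

Equiprobable entropy H₀ = log₂ 4 = 2.0000 bits.
Skewed entropy H = −Σ pᵢ log₂ pᵢ = 1.7364 bits.
ΔRT = b·(H₀ − H) = 185 × 0.2636 = 48.76 ms.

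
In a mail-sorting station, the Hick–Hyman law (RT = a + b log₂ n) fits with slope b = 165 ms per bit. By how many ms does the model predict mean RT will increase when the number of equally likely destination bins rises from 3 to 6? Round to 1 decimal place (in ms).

165.0 ms

Only the slope matters, since a is common to both: ΔRT = b·log₂(n₂/n₁).
log₂(6) − log₂(3) = log₂(6/3) = log₂(2) = 1.
ΔRT = 165 × 1.0000 = 165.000 ms.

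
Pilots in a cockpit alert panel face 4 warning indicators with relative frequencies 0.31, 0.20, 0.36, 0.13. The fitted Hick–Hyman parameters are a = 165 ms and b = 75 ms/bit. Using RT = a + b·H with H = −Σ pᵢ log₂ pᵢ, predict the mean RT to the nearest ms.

308 ms

H = 0.31·log₂(1/0.31) + 0.20·log₂(1/0.20) + 0.36·log₂(1/0.36) + 0.13·log₂(1/0.13) = 1.9014 bits.
RT = 165 + 75 × 1.9014 = 307.61 ms.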